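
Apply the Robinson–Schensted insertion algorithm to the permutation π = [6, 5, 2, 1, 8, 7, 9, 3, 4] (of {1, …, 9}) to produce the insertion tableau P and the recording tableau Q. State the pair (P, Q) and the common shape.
P = [1, 3, 4] / [2, 7, 9] / [5, 8] / [6];  Q = [1, 5, 7] / [2, 6, 9] / [3, 8] / [4];  common shape = (3, 3, 2, 1)

Row-insert the values π_1, π_2, … into P one at a time, bumping the leftmost entry strictly greater than the inserted value down to the next row. The recording tableau Q records, in position (i, j), the step at which that cell was added to P.
  Insert 6 (step 1): P = [6];  Q = [1]
  Insert 5 (step 2): P = [5] / [6];  Q = [1] / [2]
  Insert 2 (step 3): P = [2] / [5] / [6];  Q = [1] / [2] / [3]
  Insert 1 (step 4): P = [1] / [2] / [5] / [6];  Q = [1] / [2] / [3] / [4]
  Insert 8 (step 5): P = [1, 8] / [2] / [5] / [6];  Q = [1, 5] / [2] / [3] / [4]
  Insert 7 (step 6): P = [1, 7] / [2, 8] / [5] / [6];  Q = [1, 5] / [2, 6] / [3] / [4]
  Insert 9 (step 7): P = [1, 7, 9] / [2, 8] / [5] / [6];  Q = [1, 5, 7] / [2, 6] / [3] / [4]
  Insert 3 (step 8): P = [1, 3, 9] / [2, 7] / [5, 8] / [6];  Q = [1, 5, 7] / [2, 6] / [3, 8] / [4]
  Insert 4 (step 9): P = [1, 3, 4] / [2, 7, 9] / [5, 8] / [6];  Q = [1, 5, 7] / [2, 6, 9] / [3, 8] / [4]
Final shape: (3, 3, 2, 1).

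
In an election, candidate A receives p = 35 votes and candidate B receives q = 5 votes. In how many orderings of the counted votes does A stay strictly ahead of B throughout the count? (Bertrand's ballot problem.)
Strict-lead orderings = 493506

Total orderings of the 40 votes with 35 for A: C(40, 35) = 658008. By the Bertrand ballot formula (Cycle Lemma / reflection principle), the number of orderings in which A is strictly ahead of B throughout is (p − q)/(p + q) · C(p + q, p) = (35 − 5)/(35 + 5) · 658008 = 493506.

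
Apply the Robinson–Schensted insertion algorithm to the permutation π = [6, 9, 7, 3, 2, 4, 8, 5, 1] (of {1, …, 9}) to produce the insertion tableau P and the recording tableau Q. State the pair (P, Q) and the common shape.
P = [1, 4, 5] / [2, 7, 8] / [3] / [6] / [9];  Q = [1, 2, 7] / [3, 6, 8] / [4] / [5] / [9];  common shape = (3, 3, 1, 1, 1)

Row-insert the values π_1, π_2, … into P one at a time, bumping the leftmost entry strictly greater than the inserted value down to the next row. The recording tableau Q records, in position (i, j), the step at which that cell was added to P.
  Insert 6 (step 1): P = [6];  Q = [1]
  Insert 9 (step 2): P = [6, 9];  Q = [1, 2]
  Insert 7 (step 3): P = [6, 7] / [9];  Q = [1, 2] / [3]
  Insert 3 (step 4): P = [3, 7] / [6] / [9];  Q = [1, 2] / [3] / [4]
  Insert 2 (step 5): P = [2, 7] / [3] / [6] / [9];  Q = [1, 2] / [3] / [4] / [5]
  Insert 4 (step 6): P = [2, 4] / [3, 7] / [6] / [9];  Q = [1, 2] / [3, 6] / [4] / [5]
  Insert 8 (step 7): P = [2, 4, 8] / [3, 7] / [6] / [9];  Q = [1, 2, 7] / [3, 6] / [4] / [5]
  Insert 5 (step 8): P = [2, 4, 5] / [3, 7, 8] / [6] / [9];  Q = [1, 2, 7] / [3, 6, 8] / [4] / [5]
  Insert 1 (step 9): P = [1, 4, 5] / [2, 7, 8] / [3] / [6] / [9];  Q = [1, 2, 7] / [3, 6, 8] / [4] / [5] / [9]
Final shape: (3, 3, 1, 1, 1).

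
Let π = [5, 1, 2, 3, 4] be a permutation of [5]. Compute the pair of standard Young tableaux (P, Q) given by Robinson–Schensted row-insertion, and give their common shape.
P = [1, 2, 3, 4] / [5];  Q = [1, 3, 4, 5] / [2];  common shape = (4, 1)

Row-insert the values π_1, π_2, … into P one at a time, bumping the leftmost entry strictly greater than the inserted value down to the next row. The recording tableau Q records, in position (i, j), the step at which that cell was added to P.
  Insert 5 (step 1): P = [5];  Q = [1]
  Insert 1 (step 2): P = [1] / [5];  Q = [1] / [2]
  Insert 2 (step 3): P = [1, 2] / [5];  Q = [1, 3] / [2]
  Insert 3 (step 4): P = [1, 2, 3] / [5];  Q = [1, 3, 4] / [2]
  Insert 4 (step 5): P = [1, 2, 3, 4] / [5];  Q = [1, 3, 4, 5] / [2]
Final shape: (4, 1).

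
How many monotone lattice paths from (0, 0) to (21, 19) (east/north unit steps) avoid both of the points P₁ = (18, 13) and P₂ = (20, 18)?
Number of paths = 55463778030

Inclusion–exclusion. Total paths: C(40, 21) = 131282408400. Through P₁: C(31, 18)·C(9, 3) = 17325258300. Through P₂: C(38, 20)·C(2, 1) = 67156001220. Since P₁ is strictly southwest of P₂, a monotone path through both must visit P₁ then P₂; paths through both = C(31, 18)·C(7, 2)·C(2, 1) = 8662629150. Avoid both = 131282408400 − 17325258300 − 67156001220 + 8662629150 = 55463778030.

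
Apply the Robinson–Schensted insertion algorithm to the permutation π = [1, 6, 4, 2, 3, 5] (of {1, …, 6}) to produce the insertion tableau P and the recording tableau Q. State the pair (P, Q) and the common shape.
P = [1, 2, 3, 5] / [4] / [6];  Q = [1, 2, 5, 6] / [3] / [4];  common shape = (4, 1, 1)

Row-insert the values π_1, π_2, … into P one at a time, bumping the leftmost entry strictly greater than the inserted value down to the next row. The recording tableau Q records, in position (i, j), the step at which that cell was added to P.
  Insert 1 (step 1): P = [1];  Q = [1]
  Insert 6 (step 2): P = [1, 6];  Q = [1, 2]
  Insert 4 (step 3): P = [1, 4] / [6];  Q = [1, 2] / [3]
  Insert 2 (step 4): P = [1, 2] / [4] / [6];  Q = [1, 2] / [3] / [4]
  Insert 3 (step 5): P = [1, 2, 3] / [4] / [6];  Q = [1, 2, 5] / [3] / [4]
  Insert 5 (step 6): P = [1, 2, 3, 5] / [4] / [6];  Q = [1, 2, 5, 6] / [3] / [4]
Final shape: (4, 1, 1).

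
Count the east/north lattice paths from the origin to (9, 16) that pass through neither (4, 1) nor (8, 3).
Number of paths = 1964195

Inclusion–exclusion. Total paths: C(25, 9) = 2042975. Through P₁: C(5, 4)·C(20, 5) = 77520. Through P₂: C(11, 8)·C(14, 1) = 2310. Since P₁ is strictly southwest of P₂, a monotone path through both must visit P₁ then P₂; paths through both = C(5, 4)·C(6, 4)·C(14, 1) = 1050. Avoid both = 2042975 − 77520 − 2310 + 1050 = 1964195.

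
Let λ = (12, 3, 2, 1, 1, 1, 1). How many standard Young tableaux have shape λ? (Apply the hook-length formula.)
# SYT of shape (12, 3, 2, 1, 1, 1, 1) = 15827000

Hook-length formula: f^λ = n! / Π hook(c), product over all cells c of the Young diagram. For λ = (12, 3, 2, 1, 1, 1, 1), n = 21 boxes. Hook lengths by row (left-to-right, top-to-bottom): [18, 13, 11, 9, 8, 7, 6, 5, 4, 3, 2, 1]; [8, 3, 1]; [6, 1]; [4]; [3]; [2]; [1]. Product of hooks = 3228087582720. So f^λ = 21! / 3228087582720 = 51090942171709440000 / 3228087582720 = 15827000.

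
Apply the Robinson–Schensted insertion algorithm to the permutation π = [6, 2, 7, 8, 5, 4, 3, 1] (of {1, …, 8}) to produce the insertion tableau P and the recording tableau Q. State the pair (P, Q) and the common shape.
P = [1, 3, 8] / [2, 7] / [4] / [5] / [6];  Q = [1, 3, 4] / [2, 5] / [6] / [7] / [8];  common shape = (3, 2, 1, 1, 1)

Row-insert the values π_1, π_2, … into P one at a time, bumping the leftmost entry strictly greater than the inserted value down to the next row. The recording tableau Q records, in position (i, j), the step at which that cell was added to P.
  Insert 6 (step 1): P = [6];  Q = [1]
  Insert 2 (step 2): P = [2] / [6];  Q = [1] / [2]
  Insert 7 (step 3): P = [2, 7] / [6];  Q = [1, 3] / [2]
  Insert 8 (step 4): P = [2, 7, 8] / [6];  Q = [1, 3, 4] / [2]
  Insert 5 (step 5): P = [2, 5, 8] / [6, 7];  Q = [1, 3, 4] / [2, 5]
  Insert 4 (step 6): P = [2, 4, 8] / [5, 7] / [6];  Q = [1, 3, 4] / [2, 5] / [6]
  Insert 3 (step 7): P = [2, 3, 8] / [4, 7] / [5] / [6];  Q = [1, 3, 4] / [2, 5] / [6] / [7]
  Insert 1 (step 8): P = [1, 3, 8] / [2, 7] / [4] / [5] / [6];  Q = [1, 3, 4] / [2, 5] / [6] / [7] / [8]
Final shape: (3, 2, 1, 1, 1).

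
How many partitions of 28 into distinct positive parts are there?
q(28) = 222

A partition into distinct parts is a strictly decreasing sequence summing to n. The recurrence d(n, m) = d(n, m−1) + d(n−m, m−1) (use part m at most once) with q(n) = d(n, n) gives q(28) = 222. (Euler's theorem: # distinct-part partitions = # odd-part partitions.)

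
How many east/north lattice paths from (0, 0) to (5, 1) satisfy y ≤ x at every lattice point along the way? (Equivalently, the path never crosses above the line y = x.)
Number of paths = 5

By the reflection principle (André's argument), the number of monotone paths to (5, 1) with n ≤ m that never go above y = x is C(6, 5) − C(6, 6) = 6 − 1 = 5.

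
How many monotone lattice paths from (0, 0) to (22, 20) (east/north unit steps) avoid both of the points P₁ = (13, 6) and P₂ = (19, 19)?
Number of paths = 353183134836

Inclusion–exclusion. Total paths: C(42, 22) = 513791607420. Through P₁: C(19, 13)·C(23, 9) = 22171999080. Through P₂: C(38, 19)·C(4, 3) = 141381055200. Since P₁ is strictly southwest of P₂, a monotone path through both must visit P₁ then P₂; paths through both = C(19, 13)·C(19, 6)·C(4, 3) = 2944581696. Avoid both = 513791607420 − 22171999080 − 141381055200 + 2944581696 = 353183134836.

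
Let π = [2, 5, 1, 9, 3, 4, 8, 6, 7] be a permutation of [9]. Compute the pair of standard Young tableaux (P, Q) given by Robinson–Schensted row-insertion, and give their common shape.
P = [1, 3, 4, 6, 7] / [2, 5, 8] / [9];  Q = [1, 2, 4, 7, 9] / [3, 5, 6] / [8];  common shape = (5, 3, 1)

Row-insert the values π_1, π_2, … into P one at a time, bumping the leftmost entry strictly greater than the inserted value down to the next row. The recording tableau Q records, in position (i, j), the step at which that cell was added to P.
  Insert 2 (step 1): P = [2];  Q = [1]
  Insert 5 (step 2): P = [2, 5];  Q = [1, 2]
  Insert 1 (step 3): P = [1, 5] / [2];  Q = [1, 2] / [3]
  Insert 9 (step 4): P = [1, 5, 9] / [2];  Q = [1, 2, 4] / [3]
  Insert 3 (step 5): P = [1, 3, 9] / [2, 5];  Q = [1, 2, 4] / [3, 5]
  Insert 4 (step 6): P = [1, 3, 4] / [2, 5, 9];  Q = [1, 2, 4] / [3, 5, 6]
  Insert 8 (step 7): P = [1, 3, 4, 8] / [2, 5, 9];  Q = [1, 2, 4, 7] / [3, 5, 6]
  Insert 6 (step 8): P = [1, 3, 4, 6] / [2, 5, 8] / [9];  Q = [1, 2, 4, 7] / [3, 5, 6] / [8]
  Insert 7 (step 9): P = [1, 3, 4, 6, 7] / [2, 5, 8] / [9];  Q = [1, 2, 4, 7, 9] / [3, 5, 6] / [8]
Final shape: (5, 3, 1).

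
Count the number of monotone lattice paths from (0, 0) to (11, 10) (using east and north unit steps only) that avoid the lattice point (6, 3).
Number of paths = 286188

Total paths from (0, 0) to (11, 10): C(21, 11) = 352716. Paths through (6, 3): (paths (0, 0) → (6, 3)) × (paths (6, 3) → (11, 10)) = C(9, 6) · C(12, 5) = 84 · 792 = 66528. Avoidance count = 352716 − 66528 = 286188.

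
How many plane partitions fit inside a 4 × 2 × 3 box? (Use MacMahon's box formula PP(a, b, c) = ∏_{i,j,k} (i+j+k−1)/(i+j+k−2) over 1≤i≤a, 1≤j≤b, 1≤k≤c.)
PP(4, 2, 3) = 490

Evaluate the triple product over i = 1..4, j = 1..2, k = 1..3. The factors are (2/1) · (3/2) · (4/3) · (3/2) · (4/3) · (5/4) · (3/2) · (4/3) · … (24 factors total). The numerators and denominators telescope so the product is an integer; carrying out the multiplication exactly gives PP(4, 2, 3) = 490.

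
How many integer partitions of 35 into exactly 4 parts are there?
p(35, 4 parts) = 321

Partitions of n into exactly k parts are in bijection with partitions of n − k into at most k parts (subtract 1 from each part). So p(35, exactly 4) = p(31, parts ≤ 4). Computing via the recurrence p(m, j) = p(m, j−1) + p(m−j, j) gives 321.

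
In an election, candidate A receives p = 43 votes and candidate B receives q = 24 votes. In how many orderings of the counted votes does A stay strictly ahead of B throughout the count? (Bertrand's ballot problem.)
Strict-lead orderings = 275915087740492200

Total orderings of the 67 votes with 43 for A: C(67, 43) = 972963730453314600. By the Bertrand ballot formula (Cycle Lemma / reflection principle), the number of orderings in which A is strictly ahead of B throughout is (p − q)/(p + q) · C(p + q, p) = (43 − 24)/(43 + 24) · 972963730453314600 = 275915087740492200.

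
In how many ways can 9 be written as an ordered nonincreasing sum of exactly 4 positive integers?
p(9, 4 parts) = 6

Partitions of n into exactly k parts ↔ partitions of n − k into at most k parts (subtract 1 from each part). For n = 9, k = 4, the partitions are: 6+1+1+1, 5+2+1+1, 4+3+1+1, 4+2+2+1, 3+3+2+1, 3+2+2+2. Count = 6.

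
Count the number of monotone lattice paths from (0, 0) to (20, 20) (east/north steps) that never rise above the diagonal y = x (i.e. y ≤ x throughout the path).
Number of paths = 6564120420

By the reflection principle (André's argument), the number of monotone paths to (20, 20) with n ≤ m that never go above y = x is C(40, 20) − C(40, 21) = 137846528820 − 131282408400 = 6564120420.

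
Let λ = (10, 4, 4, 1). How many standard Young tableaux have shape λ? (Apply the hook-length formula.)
# SYT of shape (10, 4, 4, 1) = 3038784

Hook-length formula: f^λ = n! / Π hook(c), product over all cells c of the Young diagram. For λ = (10, 4, 4, 1), n = 19 boxes. Hook lengths by row (left-to-right, top-to-bottom): [13, 11, 10, 9, 6, 5, 4, 3, 2, 1]; [6, 4, 3, 2]; [5, 3, 2, 1]; [1]. Product of hooks = 40030848000. So f^λ = 19! / 40030848000 = 121645100408832000 / 40030848000 = 3038784.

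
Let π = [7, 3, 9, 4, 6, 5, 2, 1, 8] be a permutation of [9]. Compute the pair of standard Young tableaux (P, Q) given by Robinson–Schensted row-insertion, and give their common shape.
P = [1, 4, 5, 8] / [2, 9] / [3] / [6] / [7];  Q = [1, 3, 5, 9] / [2, 4] / [6] / [7] / [8];  common shape = (4, 2, 1, 1, 1)

Row-insert the values π_1, π_2, … into P one at a time, bumping the leftmost entry strictly greater than the inserted value down to the next row. The recording tableau Q records, in position (i, j), the step at which that cell was added to P.
  Insert 7 (step 1): P = [7];  Q = [1]
  Insert 3 (step 2): P = [3] / [7];  Q = [1] / [2]
  Insert 9 (step 3): P = [3, 9] / [7];  Q = [1, 3] / [2]
  Insert 4 (step 4): P = [3, 4] / [7, 9];  Q = [1, 3] / [2, 4]
  Insert 6 (step 5): P = [3, 4, 6] / [7, 9];  Q = [1, 3, 5] / [2, 4]
  Insert 5 (step 6): P = [3, 4, 5] / [6, 9] / [7];  Q = [1, 3, 5] / [2, 4] / [6]
  Insert 2 (step 7): P = [2, 4, 5] / [3, 9] / [6] / [7];  Q = [1, 3, 5] / [2, 4] / [6] / [7]
  Insert 1 (step 8): P = [1, 4, 5] / [2, 9] / [3] / [6] / [7];  Q = [1, 3, 5] / [2, 4] / [6] / [7] / [8]
  Insert 8 (step 9): P = [1, 4, 5, 8] / [2, 9] / [3] / [6] / [7];  Q = [1, 3, 5, 9] / [2, 4] / [6] / [7] / [8]
Final shape: (4, 2, 1, 1, 1).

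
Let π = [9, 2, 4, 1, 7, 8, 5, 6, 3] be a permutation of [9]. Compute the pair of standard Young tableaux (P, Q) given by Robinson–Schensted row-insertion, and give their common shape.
P = [1, 3, 5, 6] / [2, 4, 8] / [7] / [9];  Q = [1, 3, 5, 6] / [2, 7, 8] / [4] / [9];  common shape = (4, 3, 1, 1)

Row-insert the values π_1, π_2, … into P one at a time, bumping the leftmost entry strictly greater than the inserted value down to the next row. The recording tableau Q records, in position (i, j), the step at which that cell was added to P.
  Insert 9 (step 1): P = [9];  Q = [1]
  Insert 2 (step 2): P = [2] / [9];  Q = [1] / [2]
  Insert 4 (step 3): P = [2, 4] / [9];  Q = [1, 3] / [2]
  Insert 1 (step 4): P = [1, 4] / [2] / [9];  Q = [1, 3] / [2] / [4]
  Insert 7 (step 5): P = [1, 4, 7] / [2] / [9];  Q = [1, 3, 5] / [2] / [4]
  Insert 8 (step 6): P = [1, 4, 7, 8] / [2] / [9];  Q = [1, 3, 5, 6] / [2] / [4]
  Insert 5 (step 7): P = [1, 4, 5, 8] / [2, 7] / [9];  Q = [1, 3, 5, 6] / [2, 7] / [4]
  Insert 6 (step 8): P = [1, 4, 5, 6] / [2, 7, 8] / [9];  Q = [1, 3, 5, 6] / [2, 7, 8] / [4]
  Insert 3 (step 9): P = [1, 3, 5, 6] / [2, 4, 8] / [7] / [9];  Q = [1, 3, 5, 6] / [2, 7, 8] / [4] / [9]
Final shape: (4, 3, 1, 1).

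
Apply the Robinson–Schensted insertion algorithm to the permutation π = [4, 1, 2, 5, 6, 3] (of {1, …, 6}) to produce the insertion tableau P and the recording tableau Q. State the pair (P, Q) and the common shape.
P = [1, 2, 3, 6] / [4, 5];  Q = [1, 3, 4, 5] / [2, 6];  common shape = (4, 2)

Row-insert the values π_1, π_2, … into P one at a time, bumping the leftmost entry strictly greater than the inserted value down to the next row. The recording tableau Q records, in position (i, j), the step at which that cell was added to P.
  Insert 4 (step 1): P = [4];  Q = [1]
  Insert 1 (step 2): P = [1] / [4];  Q = [1] / [2]
  Insert 2 (step 3): P = [1, 2] / [4];  Q = [1, 3] / [2]
  Insert 5 (step 4): P = [1, 2, 5] / [4];  Q = [1, 3, 4] / [2]
  Insert 6 (step 5): P = [1, 2, 5, 6] / [4];  Q = [1, 3, 4, 5] / [2]
  Insert 3 (step 6): P = [1, 2, 3, 6] / [4, 5];  Q = [1, 3, 4, 5] / [2, 6]
Final shape: (4, 2).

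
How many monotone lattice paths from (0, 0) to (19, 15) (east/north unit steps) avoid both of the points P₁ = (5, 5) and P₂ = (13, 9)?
Number of paths = 1017374688

Inclusion–exclusion. Total paths: C(34, 19) = 1855967520. Through P₁: C(10, 5)·C(24, 14) = 494236512. Through P₂: C(22, 13)·C(12, 6) = 459616080. Since P₁ is strictly southwest of P₂, a monotone path through both must visit P₁ then P₂; paths through both = C(10, 5)·C(12, 8)·C(12, 6) = 115259760. Avoid both = 1855967520 − 494236512 − 459616080 + 115259760 = 1017374688.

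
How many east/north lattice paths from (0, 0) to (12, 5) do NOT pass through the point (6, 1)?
Number of paths = 4718

Total paths from (0, 0) to (12, 5): C(17, 12) = 6188. Paths through (6, 1): (paths (0, 0) → (6, 1)) × (paths (6, 1) → (12, 5)) = C(7, 6) · C(10, 6) = 7 · 210 = 1470. Avoidance count = 6188 − 1470 = 4718.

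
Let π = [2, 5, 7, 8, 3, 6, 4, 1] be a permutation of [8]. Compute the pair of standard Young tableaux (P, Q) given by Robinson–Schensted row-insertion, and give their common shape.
P = [1, 3, 4, 8] / [2, 6] / [5] / [7];  Q = [1, 2, 3, 4] / [5, 6] / [7] / [8];  common shape = (4, 2, 1, 1)

Row-insert the values π_1, π_2, … into P one at a time, bumping the leftmost entry strictly greater than the inserted value down to the next row. The recording tableau Q records, in position (i, j), the step at which that cell was added to P.
  Insert 2 (step 1): P = [2];  Q = [1]
  Insert 5 (step 2): P = [2, 5];  Q = [1, 2]
  Insert 7 (step 3): P = [2, 5, 7];  Q = [1, 2, 3]
  Insert 8 (step 4): P = [2, 5, 7, 8];  Q = [1, 2, 3, 4]
  Insert 3 (step 5): P = [2, 3, 7, 8] / [5];  Q = [1, 2, 3, 4] / [5]
  Insert 6 (step 6): P = [2, 3, 6, 8] / [5, 7];  Q = [1, 2, 3, 4] / [5, 6]
  Insert 4 (step 7): P = [2, 3, 4, 8] / [5, 6] / [7];  Q = [1, 2, 3, 4] / [5, 6] / [7]
  Insert 1 (step 8): P = [1, 3, 4, 8] / [2, 6] / [5] / [7];  Q = [1, 2, 3, 4] / [5, 6] / [7] / [8]
Final shape: (4, 2, 1, 1).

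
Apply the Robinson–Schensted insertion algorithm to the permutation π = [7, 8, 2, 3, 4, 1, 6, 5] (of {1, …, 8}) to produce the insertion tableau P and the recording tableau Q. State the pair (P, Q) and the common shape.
P = [1, 3, 4, 5] / [2, 6] / [7, 8];  Q = [1, 2, 5, 7] / [3, 4] / [6, 8];  common shape = (4, 2, 2)

Row-insert the values π_1, π_2, … into P one at a time, bumping the leftmost entry strictly greater than the inserted value down to the next row. The recording tableau Q records, in position (i, j), the step at which that cell was added to P.
  Insert 7 (step 1): P = [7];  Q = [1]
  Insert 8 (step 2): P = [7, 8];  Q = [1, 2]
  Insert 2 (step 3): P = [2, 8] / [7];  Q = [1, 2] / [3]
  Insert 3 (step 4): P = [2, 3] / [7, 8];  Q = [1, 2] / [3, 4]
  Insert 4 (step 5): P = [2, 3, 4] / [7, 8];  Q = [1, 2, 5] / [3, 4]
  Insert 1 (step 6): P = [1, 3, 4] / [2, 8] / [7];  Q = [1, 2, 5] / [3, 4] / [6]
  Insert 6 (step 7): P = [1, 3, 4, 6] / [2, 8] / [7];  Q = [1, 2, 5, 7] / [3, 4] / [6]
  Insert 5 (step 8): P = [1, 3, 4, 5] / [2, 6] / [7, 8];  Q = [1, 2, 5, 7] / [3, 4] / [6, 8]
Final shape: (4, 2, 2).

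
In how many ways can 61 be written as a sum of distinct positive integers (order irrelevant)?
q(61) = 12076

A partition into distinct parts is a strictly decreasing sequence summing to n. The recurrence d(n, m) = d(n, m−1) + d(n−m, m−1) (use part m at most once) with q(n) = d(n, n) gives q(61) = 12076. (Euler's theorem: # distinct-part partitions = # odd-part partitions.)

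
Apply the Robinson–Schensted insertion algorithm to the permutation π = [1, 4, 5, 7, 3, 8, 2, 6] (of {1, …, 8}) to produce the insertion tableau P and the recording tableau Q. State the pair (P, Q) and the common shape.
P = [1, 2, 5, 6, 8] / [3, 7] / [4];  Q = [1, 2, 3, 4, 6] / [5, 8] / [7];  common shape = (5, 2, 1)

Row-insert the values π_1, π_2, … into P one at a time, bumping the leftmost entry strictly greater than the inserted value down to the next row. The recording tableau Q records, in position (i, j), the step at which that cell was added to P.
  Insert 1 (step 1): P = [1];  Q = [1]
  Insert 4 (step 2): P = [1, 4];  Q = [1, 2]
  Insert 5 (step 3): P = [1, 4, 5];  Q = [1, 2, 3]
  Insert 7 (step 4): P = [1, 4, 5, 7];  Q = [1, 2, 3, 4]
  Insert 3 (step 5): P = [1, 3, 5, 7] / [4];  Q = [1, 2, 3, 4] / [5]
  Insert 8 (step 6): P = [1, 3, 5, 7, 8] / [4];  Q = [1, 2, 3, 4, 6] / [5]
  Insert 2 (step 7): P = [1, 2, 5, 7, 8] / [3] / [4];  Q = [1, 2, 3, 4, 6] / [5] / [7]
  Insert 6 (step 8): P = [1, 2, 5, 6, 8] / [3, 7] / [4];  Q = [1, 2, 3, 4, 6] / [5, 8] / [7]
Final shape: (5, 2, 1).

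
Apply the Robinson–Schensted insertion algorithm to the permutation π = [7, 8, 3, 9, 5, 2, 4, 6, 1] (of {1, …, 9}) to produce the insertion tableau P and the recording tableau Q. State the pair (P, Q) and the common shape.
P = [1, 4, 6] / [2, 5, 9] / [3, 8] / [7];  Q = [1, 2, 4] / [3, 5, 8] / [6, 7] / [9];  common shape = (3, 3, 2, 1)

Row-insert the values π_1, π_2, … into P one at a time, bumping the leftmost entry strictly greater than the inserted value down to the next row. The recording tableau Q records, in position (i, j), the step at which that cell was added to P.
  Insert 7 (step 1): P = [7];  Q = [1]
  Insert 8 (step 2): P = [7, 8];  Q = [1, 2]
  Insert 3 (step 3): P = [3, 8] / [7];  Q = [1, 2] / [3]
  Insert 9 (step 4): P = [3, 8, 9] / [7];  Q = [1, 2, 4] / [3]
  Insert 5 (step 5): P = [3, 5, 9] / [7, 8];  Q = [1, 2, 4] / [3, 5]
  Insert 2 (step 6): P = [2, 5, 9] / [3, 8] / [7];  Q = [1, 2, 4] / [3, 5] / [6]
  Insert 4 (step 7): P = [2, 4, 9] / [3, 5] / [7, 8];  Q = [1, 2, 4] / [3, 5] / [6, 7]
  Insert 6 (step 8): P = [2, 4, 6] / [3, 5, 9] / [7, 8];  Q = [1, 2, 4] / [3, 5, 8] / [6, 7]
  Insert 1 (step 9): P = [1, 4, 6] / [2, 5, 9] / [3, 8] / [7];  Q = [1, 2, 4] / [3, 5, 8] / [6, 7] / [9]
Final shape: (3, 3, 2, 1).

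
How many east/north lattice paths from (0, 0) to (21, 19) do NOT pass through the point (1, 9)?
Number of paths = 130981958250

Total paths from (0, 0) to (21, 19): C(40, 21) = 131282408400. Paths through (1, 9): (paths (0, 0) → (1, 9)) × (paths (1, 9) → (21, 19)) = C(10, 1) · C(30, 20) = 10 · 30045015 = 300450150. Avoidance count = 131282408400 − 300450150 = 130981958250.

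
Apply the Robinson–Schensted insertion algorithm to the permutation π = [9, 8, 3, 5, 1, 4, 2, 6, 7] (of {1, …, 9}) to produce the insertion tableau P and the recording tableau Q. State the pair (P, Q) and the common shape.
P = [1, 2, 6, 7] / [3, 4] / [5] / [8] / [9];  Q = [1, 4, 8, 9] / [2, 6] / [3] / [5] / [7];  common shape = (4, 2, 1, 1, 1)

Row-insert the values π_1, π_2, … into P one at a time, bumping the leftmost entry strictly greater than the inserted value down to the next row. The recording tableau Q records, in position (i, j), the step at which that cell was added to P.
  Insert 9 (step 1): P = [9];  Q = [1]
  Insert 8 (step 2): P = [8] / [9];  Q = [1] / [2]
  Insert 3 (step 3): P = [3] / [8] / [9];  Q = [1] / [2] / [3]
  Insert 5 (step 4): P = [3, 5] / [8] / [9];  Q = [1, 4] / [2] / [3]
  Insert 1 (step 5): P = [1, 5] / [3] / [8] / [9];  Q = [1, 4] / [2] / [3] / [5]
  Insert 4 (step 6): P = [1, 4] / [3, 5] / [8] / [9];  Q = [1, 4] / [2, 6] / [3] / [5]
  Insert 2 (step 7): P = [1, 2] / [3, 4] / [5] / [8] / [9];  Q = [1, 4] / [2, 6] / [3] / [5] / [7]
  Insert 6 (step 8): P = [1, 2, 6] / [3, 4] / [5] / [8] / [9];  Q = [1, 4, 8] / [2, 6] / [3] / [5] / [7]
  Insert 7 (step 9): P = [1, 2, 6, 7] / [3, 4] / [5] / [8] / [9];  Q = [1, 4, 8, 9] / [2, 6] / [3] / [5] / [7]
Final shape: (4, 2, 1, 1, 1).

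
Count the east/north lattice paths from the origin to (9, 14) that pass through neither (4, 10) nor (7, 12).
Number of paths = 448796

Inclusion–exclusion. Total paths: C(23, 9) = 817190. Through P₁: C(14, 4)·C(9, 5) = 126126. Through P₂: C(19, 7)·C(4, 2) = 302328. Since P₁ is strictly southwest of P₂, a monotone path through both must visit P₁ then P₂; paths through both = C(14, 4)·C(5, 3)·C(4, 2) = 60060. Avoid both = 817190 − 126126 − 302328 + 60060 = 448796.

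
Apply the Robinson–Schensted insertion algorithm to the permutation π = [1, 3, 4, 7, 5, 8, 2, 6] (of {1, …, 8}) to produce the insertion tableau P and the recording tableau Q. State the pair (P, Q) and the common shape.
P = [1, 2, 4, 5, 6] / [3, 8] / [7];  Q = [1, 2, 3, 4, 6] / [5, 8] / [7];  common shape = (5, 2, 1)

Row-insert the values π_1, π_2, … into P one at a time, bumping the leftmost entry strictly greater than the inserted value down to the next row. The recording tableau Q records, in position (i, j), the step at which that cell was added to P.
  Insert 1 (step 1): P = [1];  Q = [1]
  Insert 3 (step 2): P = [1, 3];  Q = [1, 2]
  Insert 4 (step 3): P = [1, 3, 4];  Q = [1, 2, 3]
  Insert 7 (step 4): P = [1, 3, 4, 7];  Q = [1, 2, 3, 4]
  Insert 5 (step 5): P = [1, 3, 4, 5] / [7];  Q = [1, 2, 3, 4] / [5]
  Insert 8 (step 6): P = [1, 3, 4, 5, 8] / [7];  Q = [1, 2, 3, 4, 6] / [5]
  Insert 2 (step 7): P = [1, 2, 4, 5, 8] / [3] / [7];  Q = [1, 2, 3, 4, 6] / [5] / [7]
  Insert 6 (step 8): P = [1, 2, 4, 5, 6] / [3, 8] / [7];  Q = [1, 2, 3, 4, 6] / [5, 8] / [7]
Final shape: (5, 2, 1).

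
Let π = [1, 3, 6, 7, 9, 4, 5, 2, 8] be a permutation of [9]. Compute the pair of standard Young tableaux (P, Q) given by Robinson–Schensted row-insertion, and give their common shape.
P = [1, 2, 4, 5, 8] / [3, 7, 9] / [6];  Q = [1, 2, 3, 4, 5] / [6, 7, 9] / [8];  common shape = (5, 3, 1)

Row-insert the values π_1, π_2, … into P one at a time, bumping the leftmost entry strictly greater than the inserted value down to the next row. The recording tableau Q records, in position (i, j), the step at which that cell was added to P.
  Insert 1 (step 1): P = [1];  Q = [1]
  Insert 3 (step 2): P = [1, 3];  Q = [1, 2]
  Insert 6 (step 3): P = [1, 3, 6];  Q = [1, 2, 3]
  Insert 7 (step 4): P = [1, 3, 6, 7];  Q = [1, 2, 3, 4]
  Insert 9 (step 5): P = [1, 3, 6, 7, 9];  Q = [1, 2, 3, 4, 5]
  Insert 4 (step 6): P = [1, 3, 4, 7, 9] / [6];  Q = [1, 2, 3, 4, 5] / [6]
  Insert 5 (step 7): P = [1, 3, 4, 5, 9] / [6, 7];  Q = [1, 2, 3, 4, 5] / [6, 7]
  Insert 2 (step 8): P = [1, 2, 4, 5, 9] / [3, 7] / [6];  Q = [1, 2, 3, 4, 5] / [6, 7] / [8]
  Insert 8 (step 9): P = [1, 2, 4, 5, 8] / [3, 7, 9] / [6];  Q = [1, 2, 3, 4, 5] / [6, 7, 9] / [8]
Final shape: (5, 3, 1).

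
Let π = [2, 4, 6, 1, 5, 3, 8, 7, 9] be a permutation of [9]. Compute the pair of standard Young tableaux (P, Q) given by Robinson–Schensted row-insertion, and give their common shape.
P = [1, 3, 5, 7, 9] / [2, 4, 8] / [6];  Q = [1, 2, 3, 7, 9] / [4, 5, 8] / [6];  common shape = (5, 3, 1)

Row-insert the values π_1, π_2, … into P one at a time, bumping the leftmost entry strictly greater than the inserted value down to the next row. The recording tableau Q records, in position (i, j), the step at which that cell was added to P.
  Insert 2 (step 1): P = [2];  Q = [1]
  Insert 4 (step 2): P = [2, 4];  Q = [1, 2]
  Insert 6 (step 3): P = [2, 4, 6];  Q = [1, 2, 3]
  Insert 1 (step 4): P = [1, 4, 6] / [2];  Q = [1, 2, 3] / [4]
  Insert 5 (step 5): P = [1, 4, 5] / [2, 6];  Q = [1, 2, 3] / [4, 5]
  Insert 3 (step 6): P = [1, 3, 5] / [2, 4] / [6];  Q = [1, 2, 3] / [4, 5] / [6]
  Insert 8 (step 7): P = [1, 3, 5, 8] / [2, 4] / [6];  Q = [1, 2, 3, 7] / [4, 5] / [6]
  Insert 7 (step 8): P = [1, 3, 5, 7] / [2, 4, 8] / [6];  Q = [1, 2, 3, 7] / [4, 5, 8] / [6]
  Insert 9 (step 9): P = [1, 3, 5, 7, 9] / [2, 4, 8] / [6];  Q = [1, 2, 3, 7, 9] / [4, 5, 8] / [6]
Final shape: (5, 3, 1).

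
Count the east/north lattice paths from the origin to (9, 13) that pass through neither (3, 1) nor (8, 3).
Number of paths = 422273

Inclusion–exclusion. Total paths: C(22, 9) = 497420. Through P₁: C(4, 3)·C(18, 6) = 74256. Through P₂: C(11, 8)·C(11, 1) = 1815. Since P₁ is strictly southwest of P₂, a monotone path through both must visit P₁ then P₂; paths through both = C(4, 3)·C(7, 5)·C(11, 1) = 924. Avoid both = 497420 − 74256 − 1815 + 924 = 422273.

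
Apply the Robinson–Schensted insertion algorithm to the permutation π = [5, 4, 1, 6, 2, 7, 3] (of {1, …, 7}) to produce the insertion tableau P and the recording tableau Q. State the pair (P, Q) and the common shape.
P = [1, 2, 3] / [4, 6, 7] / [5];  Q = [1, 4, 6] / [2, 5, 7] / [3];  common shape = (3, 3, 1)

Row-insert the values π_1, π_2, … into P one at a time, bumping the leftmost entry strictly greater than the inserted value down to the next row. The recording tableau Q records, in position (i, j), the step at which that cell was added to P.
  Insert 5 (step 1): P = [5];  Q = [1]
  Insert 4 (step 2): P = [4] / [5];  Q = [1] / [2]
  Insert 1 (step 3): P = [1] / [4] / [5];  Q = [1] / [2] / [3]
  Insert 6 (step 4): P = [1, 6] / [4] / [5];  Q = [1, 4] / [2] / [3]
  Insert 2 (step 5): P = [1, 2] / [4, 6] / [5];  Q = [1, 4] / [2, 5] / [3]
  Insert 7 (step 6): P = [1, 2, 7] / [4, 6] / [5];  Q = [1, 4, 6] / [2, 5] / [3]
  Insert 3 (step 7): P = [1, 2, 3] / [4, 6, 7] / [5];  Q = [1, 4, 6] / [2, 5, 7] / [3]
Final shape: (3, 3, 1).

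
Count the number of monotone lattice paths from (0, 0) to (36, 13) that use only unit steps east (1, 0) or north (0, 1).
Number of paths = 262596783764

A monotone lattice path from (0, 0) to (36, 13) consists of 36 east steps and 13 north steps in some order, so it is determined by which 36 of the 49 steps are east. The count is C(49, 36) = 262596783764.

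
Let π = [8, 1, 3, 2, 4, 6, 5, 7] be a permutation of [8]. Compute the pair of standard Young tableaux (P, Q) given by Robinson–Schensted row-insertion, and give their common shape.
P = [1, 2, 4, 5, 7] / [3, 6] / [8];  Q = [1, 3, 5, 6, 8] / [2, 7] / [4];  common shape = (5, 2, 1)

Row-insert the values π_1, π_2, … into P one at a time, bumping the leftmost entry strictly greater than the inserted value down to the next row. The recording tableau Q records, in position (i, j), the step at which that cell was added to P.
  Insert 8 (step 1): P = [8];  Q = [1]
  Insert 1 (step 2): P = [1] / [8];  Q = [1] / [2]
  Insert 3 (step 3): P = [1, 3] / [8];  Q = [1, 3] / [2]
  Insert 2 (step 4): P = [1, 2] / [3] / [8];  Q = [1, 3] / [2] / [4]
  Insert 4 (step 5): P = [1, 2, 4] / [3] / [8];  Q = [1, 3, 5] / [2] / [4]
  Insert 6 (step 6): P = [1, 2, 4, 6] / [3] / [8];  Q = [1, 3, 5, 6] / [2] / [4]
  Insert 5 (step 7): P = [1, 2, 4, 5] / [3, 6] / [8];  Q = [1, 3, 5, 6] / [2, 7] / [4]
  Insert 7 (step 8): P = [1, 2, 4, 5, 7] / [3, 6] / [8];  Q = [1, 3, 5, 6, 8] / [2, 7] / [4]
Final shape: (5, 2, 1).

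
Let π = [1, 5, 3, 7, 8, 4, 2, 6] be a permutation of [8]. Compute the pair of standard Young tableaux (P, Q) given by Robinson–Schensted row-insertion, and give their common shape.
P = [1, 2, 4, 6] / [3, 7, 8] / [5];  Q = [1, 2, 4, 5] / [3, 6, 8] / [7];  common shape = (4, 3, 1)

Row-insert the values π_1, π_2, … into P one at a time, bumping the leftmost entry strictly greater than the inserted value down to the next row. The recording tableau Q records, in position (i, j), the step at which that cell was added to P.
  Insert 1 (step 1): P = [1];  Q = [1]
  Insert 5 (step 2): P = [1, 5];  Q = [1, 2]
  Insert 3 (step 3): P = [1, 3] / [5];  Q = [1, 2] / [3]
  Insert 7 (step 4): P = [1, 3, 7] / [5];  Q = [1, 2, 4] / [3]
  Insert 8 (step 5): P = [1, 3, 7, 8] / [5];  Q = [1, 2, 4, 5] / [3]
  Insert 4 (step 6): P = [1, 3, 4, 8] / [5, 7];  Q = [1, 2, 4, 5] / [3, 6]
  Insert 2 (step 7): P = [1, 2, 4, 8] / [3, 7] / [5];  Q = [1, 2, 4, 5] / [3, 6] / [7]
  Insert 6 (step 8): P = [1, 2, 4, 6] / [3, 7, 8] / [5];  Q = [1, 2, 4, 5] / [3, 6, 8] / [7]
Final shape: (4, 3, 1).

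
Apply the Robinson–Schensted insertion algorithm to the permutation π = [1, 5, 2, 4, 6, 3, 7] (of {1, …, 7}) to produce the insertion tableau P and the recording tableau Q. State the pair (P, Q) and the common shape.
P = [1, 2, 3, 6, 7] / [4] / [5];  Q = [1, 2, 4, 5, 7] / [3] / [6];  common shape = (5, 1, 1)

Row-insert the values π_1, π_2, … into P one at a time, bumping the leftmost entry strictly greater than the inserted value down to the next row. The recording tableau Q records, in position (i, j), the step at which that cell was added to P.
  Insert 1 (step 1): P = [1];  Q = [1]
  Insert 5 (step 2): P = [1, 5];  Q = [1, 2]
  Insert 2 (step 3): P = [1, 2] / [5];  Q = [1, 2] / [3]
  Insert 4 (step 4): P = [1, 2, 4] / [5];  Q = [1, 2, 4] / [3]
  Insert 6 (step 5): P = [1, 2, 4, 6] / [5];  Q = [1, 2, 4, 5] / [3]
  Insert 3 (step 6): P = [1, 2, 3, 6] / [4] / [5];  Q = [1, 2, 4, 5] / [3] / [6]
  Insert 7 (step 7): P = [1, 2, 3, 6, 7] / [4] / [5];  Q = [1, 2, 4, 5, 7] / [3] / [6]
Final shape: (5, 1, 1).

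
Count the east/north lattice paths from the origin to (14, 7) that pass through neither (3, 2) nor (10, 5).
Number of paths = 45555

Inclusion–exclusion. Total paths: C(21, 14) = 116280. Through P₁: C(5, 3)·C(16, 11) = 43680. Through P₂: C(15, 10)·C(6, 4) = 45045. Since P₁ is strictly southwest of P₂, a monotone path through both must visit P₁ then P₂; paths through both = C(5, 3)·C(10, 7)·C(6, 4) = 18000. Avoid both = 116280 − 43680 − 45045 + 18000 = 45555.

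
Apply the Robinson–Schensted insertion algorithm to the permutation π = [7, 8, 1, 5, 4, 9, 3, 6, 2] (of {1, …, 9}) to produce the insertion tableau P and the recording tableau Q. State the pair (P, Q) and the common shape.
P = [1, 2, 6] / [3, 8, 9] / [4] / [5] / [7];  Q = [1, 2, 6] / [3, 4, 8] / [5] / [7] / [9];  common shape = (3, 3, 1, 1, 1)

Row-insert the values π_1, π_2, … into P one at a time, bumping the leftmost entry strictly greater than the inserted value down to the next row. The recording tableau Q records, in position (i, j), the step at which that cell was added to P.
  Insert 7 (step 1): P = [7];  Q = [1]
  Insert 8 (step 2): P = [7, 8];  Q = [1, 2]
  Insert 1 (step 3): P = [1, 8] / [7];  Q = [1, 2] / [3]
  Insert 5 (step 4): P = [1, 5] / [7, 8];  Q = [1, 2] / [3, 4]
  Insert 4 (step 5): P = [1, 4] / [5, 8] / [7];  Q = [1, 2] / [3, 4] / [5]
  Insert 9 (step 6): P = [1, 4, 9] / [5, 8] / [7];  Q = [1, 2, 6] / [3, 4] / [5]
  Insert 3 (step 7): P = [1, 3, 9] / [4, 8] / [5] / [7];  Q = [1, 2, 6] / [3, 4] / [5] / [7]
  Insert 6 (step 8): P = [1, 3, 6] / [4, 8, 9] / [5] / [7];  Q = [1, 2, 6] / [3, 4, 8] / [5] / [7]
  Insert 2 (step 9): P = [1, 2, 6] / [3, 8, 9] / [4] / [5] / [7];  Q = [1, 2, 6] / [3, 4, 8] / [5] / [7] / [9]
Final shape: (3, 3, 1, 1, 1).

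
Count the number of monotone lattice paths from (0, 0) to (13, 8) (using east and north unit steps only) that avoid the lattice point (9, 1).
Number of paths = 200190

Total paths from (0, 0) to (13, 8): C(21, 13) = 203490. Paths through (9, 1): (paths (0, 0) → (9, 1)) × (paths (9, 1) → (13, 8)) = C(10, 9) · C(11, 4) = 10 · 330 = 3300. Avoidance count = 203490 − 3300 = 200190.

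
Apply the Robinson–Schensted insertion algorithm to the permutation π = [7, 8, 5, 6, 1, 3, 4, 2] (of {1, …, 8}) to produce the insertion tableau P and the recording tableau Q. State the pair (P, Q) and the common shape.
P = [1, 2, 4] / [3, 6] / [5, 8] / [7];  Q = [1, 2, 7] / [3, 4] / [5, 6] / [8];  common shape = (3, 2, 2, 1)

Row-insert the values π_1, π_2, … into P one at a time, bumping the leftmost entry strictly greater than the inserted value down to the next row. The recording tableau Q records, in position (i, j), the step at which that cell was added to P.
  Insert 7 (step 1): P = [7];  Q = [1]
  Insert 8 (step 2): P = [7, 8];  Q = [1, 2]
  Insert 5 (step 3): P = [5, 8] / [7];  Q = [1, 2] / [3]
  Insert 6 (step 4): P = [5, 6] / [7, 8];  Q = [1, 2] / [3, 4]
  Insert 1 (step 5): P = [1, 6] / [5, 8] / [7];  Q = [1, 2] / [3, 4] / [5]
  Insert 3 (step 6): P = [1, 3] / [5, 6] / [7, 8];  Q = [1, 2] / [3, 4] / [5, 6]
  Insert 4 (step 7): P = [1, 3, 4] / [5, 6] / [7, 8];  Q = [1, 2, 7] / [3, 4] / [5, 6]
  Insert 2 (step 8): P = [1, 2, 4] / [3, 6] / [5, 8] / [7];  Q = [1, 2, 7] / [3, 4] / [5, 6] / [8]
Final shape: (3, 2, 2, 1).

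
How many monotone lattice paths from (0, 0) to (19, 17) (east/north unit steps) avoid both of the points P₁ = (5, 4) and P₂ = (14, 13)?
Number of paths = 4314696120

Inclusion–exclusion. Total paths: C(36, 19) = 8597496600. Through P₁: C(9, 5)·C(27, 14) = 2527345800. Through P₂: C(27, 14)·C(9, 5) = 2527345800. Since P₁ is strictly southwest of P₂, a monotone path through both must visit P₁ then P₂; paths through both = C(9, 5)·C(18, 9)·C(9, 5) = 771891120. Avoid both = 8597496600 − 2527345800 − 2527345800 + 771891120 = 4314696120.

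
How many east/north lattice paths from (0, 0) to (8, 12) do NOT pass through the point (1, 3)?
Number of paths = 80210

Total paths from (0, 0) to (8, 12): C(20, 8) = 125970. Paths through (1, 3): (paths (0, 0) → (1, 3)) × (paths (1, 3) → (8, 12)) = C(4, 1) · C(16, 7) = 4 · 11440 = 45760. Avoidance count = 125970 − 45760 = 80210.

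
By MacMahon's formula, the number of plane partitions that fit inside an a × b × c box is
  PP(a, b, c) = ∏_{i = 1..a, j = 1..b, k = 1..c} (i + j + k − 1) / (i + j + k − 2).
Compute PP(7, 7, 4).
PP(7, 7, 4) = 142174944340

Evaluate the triple product over i = 1..7, j = 1..7, k = 1..4. The factors are (2/1) · (3/2) · (4/3) · (5/4) · (3/2) · (4/3) · (5/4) · (6/5) · … (196 factors total). The numerators and denominators telescope so the product is an integer; carrying out the multiplication exactly gives PP(7, 7, 4) = 142174944340.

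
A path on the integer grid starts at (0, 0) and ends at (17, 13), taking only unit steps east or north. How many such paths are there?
Number of paths = 119759850

A monotone lattice path from (0, 0) to (17, 13) consists of 17 east steps and 13 north steps in some order, so it is determined by which 17 of the 30 steps are east. The count is C(30, 17) = 119759850.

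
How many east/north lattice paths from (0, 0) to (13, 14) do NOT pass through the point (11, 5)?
Number of paths = 19818060

Total paths from (0, 0) to (13, 14): C(27, 13) = 20058300. Paths through (11, 5): (paths (0, 0) → (11, 5)) × (paths (11, 5) → (13, 14)) = C(16, 11) · C(11, 2) = 4368 · 55 = 240240. Avoidance count = 20058300 − 240240 = 19818060.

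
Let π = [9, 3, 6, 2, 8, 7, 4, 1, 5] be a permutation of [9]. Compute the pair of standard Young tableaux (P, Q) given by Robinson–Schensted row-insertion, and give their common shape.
P = [1, 4, 5] / [2, 6, 7] / [3] / [8] / [9];  Q = [1, 3, 5] / [2, 6, 9] / [4] / [7] / [8];  common shape = (3, 3, 1, 1, 1)

Row-insert the values π_1, π_2, … into P one at a time, bumping the leftmost entry strictly greater than the inserted value down to the next row. The recording tableau Q records, in position (i, j), the step at which that cell was added to P.
  Insert 9 (step 1): P = [9];  Q = [1]
  Insert 3 (step 2): P = [3] / [9];  Q = [1] / [2]
  Insert 6 (step 3): P = [3, 6] / [9];  Q = [1, 3] / [2]
  Insert 2 (step 4): P = [2, 6] / [3] / [9];  Q = [1, 3] / [2] / [4]
  Insert 8 (step 5): P = [2, 6, 8] / [3] / [9];  Q = [1, 3, 5] / [2] / [4]
  Insert 7 (step 6): P = [2, 6, 7] / [3, 8] / [9];  Q = [1, 3, 5] / [2, 6] / [4]
  Insert 4 (step 7): P = [2, 4, 7] / [3, 6] / [8] / [9];  Q = [1, 3, 5] / [2, 6] / [4] / [7]
  Insert 1 (step 8): P = [1, 4, 7] / [2, 6] / [3] / [8] / [9];  Q = [1, 3, 5] / [2, 6] / [4] / [7] / [8]
  Insert 5 (step 9): P = [1, 4, 5] / [2, 6, 7] / [3] / [8] / [9];  Q = [1, 3, 5] / [2, 6, 9] / [4] / [7] / [8]
Final shape: (3, 3, 1, 1, 1).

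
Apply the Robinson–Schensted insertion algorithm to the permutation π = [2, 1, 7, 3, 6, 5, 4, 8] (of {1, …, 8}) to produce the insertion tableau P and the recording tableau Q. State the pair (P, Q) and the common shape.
P = [1, 3, 4, 8] / [2, 5] / [6] / [7];  Q = [1, 3, 5, 8] / [2, 4] / [6] / [7];  common shape = (4, 2, 1, 1)

Row-insert the values π_1, π_2, … into P one at a time, bumping the leftmost entry strictly greater than the inserted value down to the next row. The recording tableau Q records, in position (i, j), the step at which that cell was added to P.
  Insert 2 (step 1): P = [2];  Q = [1]
  Insert 1 (step 2): P = [1] / [2];  Q = [1] / [2]
  Insert 7 (step 3): P = [1, 7] / [2];  Q = [1, 3] / [2]
  Insert 3 (step 4): P = [1, 3] / [2, 7];  Q = [1, 3] / [2, 4]
  Insert 6 (step 5): P = [1, 3, 6] / [2, 7];  Q = [1, 3, 5] / [2, 4]
  Insert 5 (step 6): P = [1, 3, 5] / [2, 6] / [7];  Q = [1, 3, 5] / [2, 4] / [6]
  Insert 4 (step 7): P = [1, 3, 4] / [2, 5] / [6] / [7];  Q = [1, 3, 5] / [2, 4] / [6] / [7]
  Insert 8 (step 8): P = [1, 3, 4, 8] / [2, 5] / [6] / [7];  Q = [1, 3, 5, 8] / [2, 4] / [6] / [7]
Final shape: (4, 2, 1, 1).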